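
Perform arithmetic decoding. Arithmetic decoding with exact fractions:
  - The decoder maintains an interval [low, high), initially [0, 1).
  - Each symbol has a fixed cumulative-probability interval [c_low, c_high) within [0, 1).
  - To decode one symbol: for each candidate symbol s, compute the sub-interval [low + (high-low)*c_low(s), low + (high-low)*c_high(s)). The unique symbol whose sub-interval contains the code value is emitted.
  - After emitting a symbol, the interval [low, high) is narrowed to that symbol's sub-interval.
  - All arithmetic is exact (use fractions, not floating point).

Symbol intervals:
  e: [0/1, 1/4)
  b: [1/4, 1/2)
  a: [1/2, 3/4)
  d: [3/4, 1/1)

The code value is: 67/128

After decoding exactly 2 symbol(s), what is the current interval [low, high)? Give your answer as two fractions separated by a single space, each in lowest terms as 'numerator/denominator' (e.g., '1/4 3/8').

Step 1: interval [0/1, 1/1), width = 1/1 - 0/1 = 1/1
  'e': [0/1 + 1/1*0/1, 0/1 + 1/1*1/4) = [0/1, 1/4)
  'b': [0/1 + 1/1*1/4, 0/1 + 1/1*1/2) = [1/4, 1/2)
  'a': [0/1 + 1/1*1/2, 0/1 + 1/1*3/4) = [1/2, 3/4) <- contains code 67/128
  'd': [0/1 + 1/1*3/4, 0/1 + 1/1*1/1) = [3/4, 1/1)
  emit 'a', narrow to [1/2, 3/4)
Step 2: interval [1/2, 3/4), width = 3/4 - 1/2 = 1/4
  'e': [1/2 + 1/4*0/1, 1/2 + 1/4*1/4) = [1/2, 9/16) <- contains code 67/128
  'b': [1/2 + 1/4*1/4, 1/2 + 1/4*1/2) = [9/16, 5/8)
  'a': [1/2 + 1/4*1/2, 1/2 + 1/4*3/4) = [5/8, 11/16)
  'd': [1/2 + 1/4*3/4, 1/2 + 1/4*1/1) = [11/16, 3/4)
  emit 'e', narrow to [1/2, 9/16)

Answer: 1/2 9/16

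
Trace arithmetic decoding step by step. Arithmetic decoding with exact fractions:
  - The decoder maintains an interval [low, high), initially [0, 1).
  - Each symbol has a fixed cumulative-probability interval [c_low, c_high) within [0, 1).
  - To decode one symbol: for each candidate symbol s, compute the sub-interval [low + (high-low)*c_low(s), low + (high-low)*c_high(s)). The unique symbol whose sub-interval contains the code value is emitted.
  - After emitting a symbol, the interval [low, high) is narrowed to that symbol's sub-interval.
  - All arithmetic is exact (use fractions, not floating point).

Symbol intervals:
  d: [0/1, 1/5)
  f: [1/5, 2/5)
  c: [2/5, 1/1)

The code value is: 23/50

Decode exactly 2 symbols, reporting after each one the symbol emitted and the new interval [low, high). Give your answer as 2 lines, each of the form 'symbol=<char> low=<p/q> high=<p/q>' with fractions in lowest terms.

Answer: symbol=c low=2/5 high=1/1
symbol=d low=2/5 high=13/25

Derivation:
Step 1: interval [0/1, 1/1), width = 1/1 - 0/1 = 1/1
  'd': [0/1 + 1/1*0/1, 0/1 + 1/1*1/5) = [0/1, 1/5)
  'f': [0/1 + 1/1*1/5, 0/1 + 1/1*2/5) = [1/5, 2/5)
  'c': [0/1 + 1/1*2/5, 0/1 + 1/1*1/1) = [2/5, 1/1) <- contains code 23/50
  emit 'c', narrow to [2/5, 1/1)
Step 2: interval [2/5, 1/1), width = 1/1 - 2/5 = 3/5
  'd': [2/5 + 3/5*0/1, 2/5 + 3/5*1/5) = [2/5, 13/25) <- contains code 23/50
  'f': [2/5 + 3/5*1/5, 2/5 + 3/5*2/5) = [13/25, 16/25)
  'c': [2/5 + 3/5*2/5, 2/5 + 3/5*1/1) = [16/25, 1/1)
  emit 'd', narrow to [2/5, 13/25)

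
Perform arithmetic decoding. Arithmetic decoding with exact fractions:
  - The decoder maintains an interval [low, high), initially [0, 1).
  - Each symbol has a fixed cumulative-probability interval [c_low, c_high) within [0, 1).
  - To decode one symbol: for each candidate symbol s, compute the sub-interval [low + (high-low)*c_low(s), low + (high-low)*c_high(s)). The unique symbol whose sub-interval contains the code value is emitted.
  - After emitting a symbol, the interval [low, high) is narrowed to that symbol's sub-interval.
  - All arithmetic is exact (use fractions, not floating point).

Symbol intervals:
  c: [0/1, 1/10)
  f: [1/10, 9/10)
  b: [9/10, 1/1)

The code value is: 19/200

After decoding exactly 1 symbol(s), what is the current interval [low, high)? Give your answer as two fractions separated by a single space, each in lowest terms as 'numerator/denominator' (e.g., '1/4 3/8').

Answer: 0/1 1/10

Derivation:
Step 1: interval [0/1, 1/1), width = 1/1 - 0/1 = 1/1
  'c': [0/1 + 1/1*0/1, 0/1 + 1/1*1/10) = [0/1, 1/10) <- contains code 19/200
  'f': [0/1 + 1/1*1/10, 0/1 + 1/1*9/10) = [1/10, 9/10)
  'b': [0/1 + 1/1*9/10, 0/1 + 1/1*1/1) = [9/10, 1/1)
  emit 'c', narrow to [0/1, 1/10)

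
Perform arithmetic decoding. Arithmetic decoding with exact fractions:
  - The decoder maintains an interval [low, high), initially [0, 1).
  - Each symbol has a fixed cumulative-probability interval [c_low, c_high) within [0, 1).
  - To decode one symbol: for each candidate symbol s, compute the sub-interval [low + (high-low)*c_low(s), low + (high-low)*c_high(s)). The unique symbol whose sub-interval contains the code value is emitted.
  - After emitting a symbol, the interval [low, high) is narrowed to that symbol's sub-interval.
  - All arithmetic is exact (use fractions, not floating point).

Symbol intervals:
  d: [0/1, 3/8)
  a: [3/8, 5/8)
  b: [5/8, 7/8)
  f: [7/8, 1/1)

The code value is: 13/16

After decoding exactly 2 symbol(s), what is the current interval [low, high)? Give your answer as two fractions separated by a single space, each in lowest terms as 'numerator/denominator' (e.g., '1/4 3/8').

Step 1: interval [0/1, 1/1), width = 1/1 - 0/1 = 1/1
  'd': [0/1 + 1/1*0/1, 0/1 + 1/1*3/8) = [0/1, 3/8)
  'a': [0/1 + 1/1*3/8, 0/1 + 1/1*5/8) = [3/8, 5/8)
  'b': [0/1 + 1/1*5/8, 0/1 + 1/1*7/8) = [5/8, 7/8) <- contains code 13/16
  'f': [0/1 + 1/1*7/8, 0/1 + 1/1*1/1) = [7/8, 1/1)
  emit 'b', narrow to [5/8, 7/8)
Step 2: interval [5/8, 7/8), width = 7/8 - 5/8 = 1/4
  'd': [5/8 + 1/4*0/1, 5/8 + 1/4*3/8) = [5/8, 23/32)
  'a': [5/8 + 1/4*3/8, 5/8 + 1/4*5/8) = [23/32, 25/32)
  'b': [5/8 + 1/4*5/8, 5/8 + 1/4*7/8) = [25/32, 27/32) <- contains code 13/16
  'f': [5/8 + 1/4*7/8, 5/8 + 1/4*1/1) = [27/32, 7/8)
  emit 'b', narrow to [25/32, 27/32)

Answer: 25/32 27/32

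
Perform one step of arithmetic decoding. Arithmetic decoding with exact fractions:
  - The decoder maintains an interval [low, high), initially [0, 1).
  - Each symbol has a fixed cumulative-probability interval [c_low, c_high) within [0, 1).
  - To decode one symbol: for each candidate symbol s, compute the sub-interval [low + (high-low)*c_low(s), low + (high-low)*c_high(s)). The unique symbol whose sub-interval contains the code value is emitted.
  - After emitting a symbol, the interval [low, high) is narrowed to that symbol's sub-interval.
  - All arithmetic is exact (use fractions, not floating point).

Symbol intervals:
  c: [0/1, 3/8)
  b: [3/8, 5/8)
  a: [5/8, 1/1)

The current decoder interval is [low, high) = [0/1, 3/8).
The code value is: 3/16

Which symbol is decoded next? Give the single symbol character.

Answer: b

Derivation:
Interval width = high − low = 3/8 − 0/1 = 3/8
Scaled code = (code − low) / width = (3/16 − 0/1) / 3/8 = 1/2
  c: [0/1, 3/8) 
  b: [3/8, 5/8) ← scaled code falls here ✓
  a: [5/8, 1/1) 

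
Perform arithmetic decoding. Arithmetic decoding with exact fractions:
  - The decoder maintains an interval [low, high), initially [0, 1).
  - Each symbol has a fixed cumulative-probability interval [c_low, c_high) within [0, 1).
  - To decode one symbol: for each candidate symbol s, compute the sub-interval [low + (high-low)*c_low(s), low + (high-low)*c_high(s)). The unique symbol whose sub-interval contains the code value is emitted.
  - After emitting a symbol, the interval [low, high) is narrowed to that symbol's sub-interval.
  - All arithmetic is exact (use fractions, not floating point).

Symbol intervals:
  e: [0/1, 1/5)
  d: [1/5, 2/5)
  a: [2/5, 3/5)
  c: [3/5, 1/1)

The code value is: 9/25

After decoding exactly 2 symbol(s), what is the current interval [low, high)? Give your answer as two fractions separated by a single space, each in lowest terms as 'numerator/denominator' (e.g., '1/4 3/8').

Answer: 8/25 2/5

Derivation:
Step 1: interval [0/1, 1/1), width = 1/1 - 0/1 = 1/1
  'e': [0/1 + 1/1*0/1, 0/1 + 1/1*1/5) = [0/1, 1/5)
  'd': [0/1 + 1/1*1/5, 0/1 + 1/1*2/5) = [1/5, 2/5) <- contains code 9/25
  'a': [0/1 + 1/1*2/5, 0/1 + 1/1*3/5) = [2/5, 3/5)
  'c': [0/1 + 1/1*3/5, 0/1 + 1/1*1/1) = [3/5, 1/1)
  emit 'd', narrow to [1/5, 2/5)
Step 2: interval [1/5, 2/5), width = 2/5 - 1/5 = 1/5
  'e': [1/5 + 1/5*0/1, 1/5 + 1/5*1/5) = [1/5, 6/25)
  'd': [1/5 + 1/5*1/5, 1/5 + 1/5*2/5) = [6/25, 7/25)
  'a': [1/5 + 1/5*2/5, 1/5 + 1/5*3/5) = [7/25, 8/25)
  'c': [1/5 + 1/5*3/5, 1/5 + 1/5*1/1) = [8/25, 2/5) <- contains code 9/25
  emit 'c', narrow to [8/25, 2/5)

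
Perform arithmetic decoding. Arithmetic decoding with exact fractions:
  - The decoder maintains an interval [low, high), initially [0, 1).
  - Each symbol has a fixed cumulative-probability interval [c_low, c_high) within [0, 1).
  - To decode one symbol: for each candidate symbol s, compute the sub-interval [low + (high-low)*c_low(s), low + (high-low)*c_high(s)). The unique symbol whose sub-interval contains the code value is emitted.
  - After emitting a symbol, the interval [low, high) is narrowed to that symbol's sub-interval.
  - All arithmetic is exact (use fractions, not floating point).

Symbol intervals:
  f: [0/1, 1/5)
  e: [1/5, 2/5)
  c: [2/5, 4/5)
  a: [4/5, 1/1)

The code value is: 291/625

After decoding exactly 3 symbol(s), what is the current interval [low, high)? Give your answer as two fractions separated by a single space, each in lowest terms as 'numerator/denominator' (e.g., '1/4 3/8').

Answer: 58/125 12/25

Derivation:
Step 1: interval [0/1, 1/1), width = 1/1 - 0/1 = 1/1
  'f': [0/1 + 1/1*0/1, 0/1 + 1/1*1/5) = [0/1, 1/5)
  'e': [0/1 + 1/1*1/5, 0/1 + 1/1*2/5) = [1/5, 2/5)
  'c': [0/1 + 1/1*2/5, 0/1 + 1/1*4/5) = [2/5, 4/5) <- contains code 291/625
  'a': [0/1 + 1/1*4/5, 0/1 + 1/1*1/1) = [4/5, 1/1)
  emit 'c', narrow to [2/5, 4/5)
Step 2: interval [2/5, 4/5), width = 4/5 - 2/5 = 2/5
  'f': [2/5 + 2/5*0/1, 2/5 + 2/5*1/5) = [2/5, 12/25) <- contains code 291/625
  'e': [2/5 + 2/5*1/5, 2/5 + 2/5*2/5) = [12/25, 14/25)
  'c': [2/5 + 2/5*2/5, 2/5 + 2/5*4/5) = [14/25, 18/25)
  'a': [2/5 + 2/5*4/5, 2/5 + 2/5*1/1) = [18/25, 4/5)
  emit 'f', narrow to [2/5, 12/25)
Step 3: interval [2/5, 12/25), width = 12/25 - 2/5 = 2/25
  'f': [2/5 + 2/25*0/1, 2/5 + 2/25*1/5) = [2/5, 52/125)
  'e': [2/5 + 2/25*1/5, 2/5 + 2/25*2/5) = [52/125, 54/125)
  'c': [2/5 + 2/25*2/5, 2/5 + 2/25*4/5) = [54/125, 58/125)
  'a': [2/5 + 2/25*4/5, 2/5 + 2/25*1/1) = [58/125, 12/25) <- contains code 291/625
  emit 'a', narrow to [58/125, 12/25)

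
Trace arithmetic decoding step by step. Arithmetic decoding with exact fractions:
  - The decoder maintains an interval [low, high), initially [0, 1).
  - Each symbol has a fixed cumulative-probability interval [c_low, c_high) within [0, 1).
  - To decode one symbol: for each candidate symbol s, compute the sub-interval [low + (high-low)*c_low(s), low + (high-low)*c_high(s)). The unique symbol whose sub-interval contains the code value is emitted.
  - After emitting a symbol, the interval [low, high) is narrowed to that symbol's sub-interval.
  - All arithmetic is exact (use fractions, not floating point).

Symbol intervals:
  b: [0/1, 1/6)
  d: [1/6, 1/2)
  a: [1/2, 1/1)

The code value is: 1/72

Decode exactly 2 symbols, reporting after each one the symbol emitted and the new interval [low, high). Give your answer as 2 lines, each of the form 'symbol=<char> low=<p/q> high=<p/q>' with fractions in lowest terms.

Step 1: interval [0/1, 1/1), width = 1/1 - 0/1 = 1/1
  'b': [0/1 + 1/1*0/1, 0/1 + 1/1*1/6) = [0/1, 1/6) <- contains code 1/72
  'd': [0/1 + 1/1*1/6, 0/1 + 1/1*1/2) = [1/6, 1/2)
  'a': [0/1 + 1/1*1/2, 0/1 + 1/1*1/1) = [1/2, 1/1)
  emit 'b', narrow to [0/1, 1/6)
Step 2: interval [0/1, 1/6), width = 1/6 - 0/1 = 1/6
  'b': [0/1 + 1/6*0/1, 0/1 + 1/6*1/6) = [0/1, 1/36) <- contains code 1/72
  'd': [0/1 + 1/6*1/6, 0/1 + 1/6*1/2) = [1/36, 1/12)
  'a': [0/1 + 1/6*1/2, 0/1 + 1/6*1/1) = [1/12, 1/6)
  emit 'b', narrow to [0/1, 1/36)

Answer: symbol=b low=0/1 high=1/6
symbol=b low=0/1 high=1/36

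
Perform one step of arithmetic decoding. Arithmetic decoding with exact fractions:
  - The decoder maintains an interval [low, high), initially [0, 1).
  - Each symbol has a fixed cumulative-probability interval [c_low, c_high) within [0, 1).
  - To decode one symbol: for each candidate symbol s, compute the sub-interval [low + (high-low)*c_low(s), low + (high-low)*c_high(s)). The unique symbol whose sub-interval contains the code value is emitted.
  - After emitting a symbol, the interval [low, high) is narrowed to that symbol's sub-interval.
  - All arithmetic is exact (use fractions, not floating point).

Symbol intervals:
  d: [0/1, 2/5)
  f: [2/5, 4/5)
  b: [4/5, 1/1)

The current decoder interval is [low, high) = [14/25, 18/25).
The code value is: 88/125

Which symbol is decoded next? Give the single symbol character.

Interval width = high − low = 18/25 − 14/25 = 4/25
Scaled code = (code − low) / width = (88/125 − 14/25) / 4/25 = 9/10
  d: [0/1, 2/5) 
  f: [2/5, 4/5) 
  b: [4/5, 1/1) ← scaled code falls here ✓

Answer: b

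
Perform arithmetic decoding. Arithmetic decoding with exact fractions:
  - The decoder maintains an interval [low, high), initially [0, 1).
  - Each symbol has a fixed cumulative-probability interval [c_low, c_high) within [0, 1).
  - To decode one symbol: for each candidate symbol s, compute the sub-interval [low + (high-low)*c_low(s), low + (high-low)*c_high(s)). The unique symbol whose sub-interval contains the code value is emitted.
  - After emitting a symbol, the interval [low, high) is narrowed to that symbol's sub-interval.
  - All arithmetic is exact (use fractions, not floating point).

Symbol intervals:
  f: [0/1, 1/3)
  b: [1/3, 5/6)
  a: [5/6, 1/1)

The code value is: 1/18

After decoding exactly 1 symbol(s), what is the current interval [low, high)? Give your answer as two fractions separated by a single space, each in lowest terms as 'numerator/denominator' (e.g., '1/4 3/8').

Answer: 0/1 1/3

Derivation:
Step 1: interval [0/1, 1/1), width = 1/1 - 0/1 = 1/1
  'f': [0/1 + 1/1*0/1, 0/1 + 1/1*1/3) = [0/1, 1/3) <- contains code 1/18
  'b': [0/1 + 1/1*1/3, 0/1 + 1/1*5/6) = [1/3, 5/6)
  'a': [0/1 + 1/1*5/6, 0/1 + 1/1*1/1) = [5/6, 1/1)
  emit 'f', narrow to [0/1, 1/3)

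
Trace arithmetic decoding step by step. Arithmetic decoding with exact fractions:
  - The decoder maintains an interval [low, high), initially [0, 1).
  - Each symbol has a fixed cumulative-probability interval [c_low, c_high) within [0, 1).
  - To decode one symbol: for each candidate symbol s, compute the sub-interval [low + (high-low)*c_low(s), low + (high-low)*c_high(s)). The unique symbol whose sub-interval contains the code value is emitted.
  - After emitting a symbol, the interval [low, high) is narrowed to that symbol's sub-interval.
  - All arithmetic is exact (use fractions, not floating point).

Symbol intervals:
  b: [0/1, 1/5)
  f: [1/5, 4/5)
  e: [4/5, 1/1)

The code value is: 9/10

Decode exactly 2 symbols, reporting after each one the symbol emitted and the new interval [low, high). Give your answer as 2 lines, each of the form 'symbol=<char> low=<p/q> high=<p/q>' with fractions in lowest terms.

Answer: symbol=e low=4/5 high=1/1
symbol=f low=21/25 high=24/25

Derivation:
Step 1: interval [0/1, 1/1), width = 1/1 - 0/1 = 1/1
  'b': [0/1 + 1/1*0/1, 0/1 + 1/1*1/5) = [0/1, 1/5)
  'f': [0/1 + 1/1*1/5, 0/1 + 1/1*4/5) = [1/5, 4/5)
  'e': [0/1 + 1/1*4/5, 0/1 + 1/1*1/1) = [4/5, 1/1) <- contains code 9/10
  emit 'e', narrow to [4/5, 1/1)
Step 2: interval [4/5, 1/1), width = 1/1 - 4/5 = 1/5
  'b': [4/5 + 1/5*0/1, 4/5 + 1/5*1/5) = [4/5, 21/25)
  'f': [4/5 + 1/5*1/5, 4/5 + 1/5*4/5) = [21/25, 24/25) <- contains code 9/10
  'e': [4/5 + 1/5*4/5, 4/5 + 1/5*1/1) = [24/25, 1/1)
  emit 'f', narrow to [21/25, 24/25)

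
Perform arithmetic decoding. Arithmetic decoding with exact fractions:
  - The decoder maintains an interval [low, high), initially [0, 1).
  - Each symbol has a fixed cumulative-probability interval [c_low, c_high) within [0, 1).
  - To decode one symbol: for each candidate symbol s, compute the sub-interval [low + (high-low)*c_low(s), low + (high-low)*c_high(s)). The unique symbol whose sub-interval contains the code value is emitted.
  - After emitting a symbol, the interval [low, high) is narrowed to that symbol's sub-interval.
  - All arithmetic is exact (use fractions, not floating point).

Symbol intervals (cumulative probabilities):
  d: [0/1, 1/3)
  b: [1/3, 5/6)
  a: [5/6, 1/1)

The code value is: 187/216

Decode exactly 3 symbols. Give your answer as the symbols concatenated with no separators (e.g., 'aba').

Step 1: interval [0/1, 1/1), width = 1/1 - 0/1 = 1/1
  'd': [0/1 + 1/1*0/1, 0/1 + 1/1*1/3) = [0/1, 1/3)
  'b': [0/1 + 1/1*1/3, 0/1 + 1/1*5/6) = [1/3, 5/6)
  'a': [0/1 + 1/1*5/6, 0/1 + 1/1*1/1) = [5/6, 1/1) <- contains code 187/216
  emit 'a', narrow to [5/6, 1/1)
Step 2: interval [5/6, 1/1), width = 1/1 - 5/6 = 1/6
  'd': [5/6 + 1/6*0/1, 5/6 + 1/6*1/3) = [5/6, 8/9) <- contains code 187/216
  'b': [5/6 + 1/6*1/3, 5/6 + 1/6*5/6) = [8/9, 35/36)
  'a': [5/6 + 1/6*5/6, 5/6 + 1/6*1/1) = [35/36, 1/1)
  emit 'd', narrow to [5/6, 8/9)
Step 3: interval [5/6, 8/9), width = 8/9 - 5/6 = 1/18
  'd': [5/6 + 1/18*0/1, 5/6 + 1/18*1/3) = [5/6, 23/27)
  'b': [5/6 + 1/18*1/3, 5/6 + 1/18*5/6) = [23/27, 95/108) <- contains code 187/216
  'a': [5/6 + 1/18*5/6, 5/6 + 1/18*1/1) = [95/108, 8/9)
  emit 'b', narrow to [23/27, 95/108)

Answer: adb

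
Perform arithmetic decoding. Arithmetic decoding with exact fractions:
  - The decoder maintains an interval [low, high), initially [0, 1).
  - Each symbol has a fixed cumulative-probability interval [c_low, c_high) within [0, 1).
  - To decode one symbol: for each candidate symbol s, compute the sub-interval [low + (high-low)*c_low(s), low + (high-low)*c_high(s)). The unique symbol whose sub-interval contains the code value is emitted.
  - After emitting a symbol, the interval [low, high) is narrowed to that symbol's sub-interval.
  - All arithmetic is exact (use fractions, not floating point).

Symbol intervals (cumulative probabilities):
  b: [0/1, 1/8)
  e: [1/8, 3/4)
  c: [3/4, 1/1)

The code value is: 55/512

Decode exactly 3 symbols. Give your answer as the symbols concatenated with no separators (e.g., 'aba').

Step 1: interval [0/1, 1/1), width = 1/1 - 0/1 = 1/1
  'b': [0/1 + 1/1*0/1, 0/1 + 1/1*1/8) = [0/1, 1/8) <- contains code 55/512
  'e': [0/1 + 1/1*1/8, 0/1 + 1/1*3/4) = [1/8, 3/4)
  'c': [0/1 + 1/1*3/4, 0/1 + 1/1*1/1) = [3/4, 1/1)
  emit 'b', narrow to [0/1, 1/8)
Step 2: interval [0/1, 1/8), width = 1/8 - 0/1 = 1/8
  'b': [0/1 + 1/8*0/1, 0/1 + 1/8*1/8) = [0/1, 1/64)
  'e': [0/1 + 1/8*1/8, 0/1 + 1/8*3/4) = [1/64, 3/32)
  'c': [0/1 + 1/8*3/4, 0/1 + 1/8*1/1) = [3/32, 1/8) <- contains code 55/512
  emit 'c', narrow to [3/32, 1/8)
Step 3: interval [3/32, 1/8), width = 1/8 - 3/32 = 1/32
  'b': [3/32 + 1/32*0/1, 3/32 + 1/32*1/8) = [3/32, 25/256)
  'e': [3/32 + 1/32*1/8, 3/32 + 1/32*3/4) = [25/256, 15/128) <- contains code 55/512
  'c': [3/32 + 1/32*3/4, 3/32 + 1/32*1/1) = [15/128, 1/8)
  emit 'e', narrow to [25/256, 15/128)

Answer: bce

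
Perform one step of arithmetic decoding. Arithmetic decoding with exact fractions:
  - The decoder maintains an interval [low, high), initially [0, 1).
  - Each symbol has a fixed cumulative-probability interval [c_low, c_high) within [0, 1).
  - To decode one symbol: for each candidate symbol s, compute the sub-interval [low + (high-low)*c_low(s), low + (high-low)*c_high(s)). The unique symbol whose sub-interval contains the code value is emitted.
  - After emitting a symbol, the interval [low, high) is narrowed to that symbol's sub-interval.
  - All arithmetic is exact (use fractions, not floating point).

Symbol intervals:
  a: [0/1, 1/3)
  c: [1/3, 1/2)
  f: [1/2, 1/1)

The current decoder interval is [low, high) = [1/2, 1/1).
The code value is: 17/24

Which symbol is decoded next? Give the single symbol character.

Answer: c

Derivation:
Interval width = high − low = 1/1 − 1/2 = 1/2
Scaled code = (code − low) / width = (17/24 − 1/2) / 1/2 = 5/12
  a: [0/1, 1/3) 
  c: [1/3, 1/2) ← scaled code falls here ✓
  f: [1/2, 1/1) 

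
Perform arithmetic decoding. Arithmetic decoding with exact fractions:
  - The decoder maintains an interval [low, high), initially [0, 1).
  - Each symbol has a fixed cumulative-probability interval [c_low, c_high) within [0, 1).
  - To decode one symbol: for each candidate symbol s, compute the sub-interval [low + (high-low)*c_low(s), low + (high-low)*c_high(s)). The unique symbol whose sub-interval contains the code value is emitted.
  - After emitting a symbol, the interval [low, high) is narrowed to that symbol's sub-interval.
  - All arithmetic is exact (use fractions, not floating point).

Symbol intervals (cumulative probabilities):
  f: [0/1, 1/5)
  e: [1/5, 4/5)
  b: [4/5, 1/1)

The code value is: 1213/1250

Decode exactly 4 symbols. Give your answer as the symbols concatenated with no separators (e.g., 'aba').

Answer: bbef

Derivation:
Step 1: interval [0/1, 1/1), width = 1/1 - 0/1 = 1/1
  'f': [0/1 + 1/1*0/1, 0/1 + 1/1*1/5) = [0/1, 1/5)
  'e': [0/1 + 1/1*1/5, 0/1 + 1/1*4/5) = [1/5, 4/5)
  'b': [0/1 + 1/1*4/5, 0/1 + 1/1*1/1) = [4/5, 1/1) <- contains code 1213/1250
  emit 'b', narrow to [4/5, 1/1)
Step 2: interval [4/5, 1/1), width = 1/1 - 4/5 = 1/5
  'f': [4/5 + 1/5*0/1, 4/5 + 1/5*1/5) = [4/5, 21/25)
  'e': [4/5 + 1/5*1/5, 4/5 + 1/5*4/5) = [21/25, 24/25)
  'b': [4/5 + 1/5*4/5, 4/5 + 1/5*1/1) = [24/25, 1/1) <- contains code 1213/1250
  emit 'b', narrow to [24/25, 1/1)
Step 3: interval [24/25, 1/1), width = 1/1 - 24/25 = 1/25
  'f': [24/25 + 1/25*0/1, 24/25 + 1/25*1/5) = [24/25, 121/125)
  'e': [24/25 + 1/25*1/5, 24/25 + 1/25*4/5) = [121/125, 124/125) <- contains code 1213/1250
  'b': [24/25 + 1/25*4/5, 24/25 + 1/25*1/1) = [124/125, 1/1)
  emit 'e', narrow to [121/125, 124/125)
Step 4: interval [121/125, 124/125), width = 124/125 - 121/125 = 3/125
  'f': [121/125 + 3/125*0/1, 121/125 + 3/125*1/5) = [121/125, 608/625) <- contains code 1213/1250
  'e': [121/125 + 3/125*1/5, 121/125 + 3/125*4/5) = [608/625, 617/625)
  'b': [121/125 + 3/125*4/5, 121/125 + 3/125*1/1) = [617/625, 124/125)
  emit 'f', narrow to [121/125, 608/625)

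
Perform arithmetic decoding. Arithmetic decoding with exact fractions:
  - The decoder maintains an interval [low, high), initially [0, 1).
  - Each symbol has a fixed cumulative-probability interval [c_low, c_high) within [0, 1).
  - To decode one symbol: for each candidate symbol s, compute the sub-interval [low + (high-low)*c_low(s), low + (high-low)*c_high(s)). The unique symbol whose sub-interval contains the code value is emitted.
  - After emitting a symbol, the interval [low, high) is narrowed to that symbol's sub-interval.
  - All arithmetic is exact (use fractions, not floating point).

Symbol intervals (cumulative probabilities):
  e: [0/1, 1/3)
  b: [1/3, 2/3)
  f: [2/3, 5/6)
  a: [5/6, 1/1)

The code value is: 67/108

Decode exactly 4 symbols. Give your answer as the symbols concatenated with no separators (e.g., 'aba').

Answer: baeb

Derivation:
Step 1: interval [0/1, 1/1), width = 1/1 - 0/1 = 1/1
  'e': [0/1 + 1/1*0/1, 0/1 + 1/1*1/3) = [0/1, 1/3)
  'b': [0/1 + 1/1*1/3, 0/1 + 1/1*2/3) = [1/3, 2/3) <- contains code 67/108
  'f': [0/1 + 1/1*2/3, 0/1 + 1/1*5/6) = [2/3, 5/6)
  'a': [0/1 + 1/1*5/6, 0/1 + 1/1*1/1) = [5/6, 1/1)
  emit 'b', narrow to [1/3, 2/3)
Step 2: interval [1/3, 2/3), width = 2/3 - 1/3 = 1/3
  'e': [1/3 + 1/3*0/1, 1/3 + 1/3*1/3) = [1/3, 4/9)
  'b': [1/3 + 1/3*1/3, 1/3 + 1/3*2/3) = [4/9, 5/9)
  'f': [1/3 + 1/3*2/3, 1/3 + 1/3*5/6) = [5/9, 11/18)
  'a': [1/3 + 1/3*5/6, 1/3 + 1/3*1/1) = [11/18, 2/3) <- contains code 67/108
  emit 'a', narrow to [11/18, 2/3)
Step 3: interval [11/18, 2/3), width = 2/3 - 11/18 = 1/18
  'e': [11/18 + 1/18*0/1, 11/18 + 1/18*1/3) = [11/18, 17/27) <- contains code 67/108
  'b': [11/18 + 1/18*1/3, 11/18 + 1/18*2/3) = [17/27, 35/54)
  'f': [11/18 + 1/18*2/3, 11/18 + 1/18*5/6) = [35/54, 71/108)
  'a': [11/18 + 1/18*5/6, 11/18 + 1/18*1/1) = [71/108, 2/3)
  emit 'e', narrow to [11/18, 17/27)
Step 4: interval [11/18, 17/27), width = 17/27 - 11/18 = 1/54
  'e': [11/18 + 1/54*0/1, 11/18 + 1/54*1/3) = [11/18, 50/81)
  'b': [11/18 + 1/54*1/3, 11/18 + 1/54*2/3) = [50/81, 101/162) <- contains code 67/108
  'f': [11/18 + 1/54*2/3, 11/18 + 1/54*5/6) = [101/162, 203/324)
  'a': [11/18 + 1/54*5/6, 11/18 + 1/54*1/1) = [203/324, 17/27)
  emit 'b', narrow to [50/81, 101/162)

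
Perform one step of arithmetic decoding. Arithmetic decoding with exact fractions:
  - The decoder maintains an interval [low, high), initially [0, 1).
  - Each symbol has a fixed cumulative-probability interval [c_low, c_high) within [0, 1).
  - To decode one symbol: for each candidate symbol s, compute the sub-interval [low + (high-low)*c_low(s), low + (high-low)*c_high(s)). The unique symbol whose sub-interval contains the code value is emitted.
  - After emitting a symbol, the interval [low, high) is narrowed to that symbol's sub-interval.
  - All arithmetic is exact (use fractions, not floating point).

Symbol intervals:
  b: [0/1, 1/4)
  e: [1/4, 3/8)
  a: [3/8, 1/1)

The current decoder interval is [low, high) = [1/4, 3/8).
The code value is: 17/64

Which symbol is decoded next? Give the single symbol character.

Answer: b

Derivation:
Interval width = high − low = 3/8 − 1/4 = 1/8
Scaled code = (code − low) / width = (17/64 − 1/4) / 1/8 = 1/8
  b: [0/1, 1/4) ← scaled code falls here ✓
  e: [1/4, 3/8) 
  a: [3/8, 1/1) 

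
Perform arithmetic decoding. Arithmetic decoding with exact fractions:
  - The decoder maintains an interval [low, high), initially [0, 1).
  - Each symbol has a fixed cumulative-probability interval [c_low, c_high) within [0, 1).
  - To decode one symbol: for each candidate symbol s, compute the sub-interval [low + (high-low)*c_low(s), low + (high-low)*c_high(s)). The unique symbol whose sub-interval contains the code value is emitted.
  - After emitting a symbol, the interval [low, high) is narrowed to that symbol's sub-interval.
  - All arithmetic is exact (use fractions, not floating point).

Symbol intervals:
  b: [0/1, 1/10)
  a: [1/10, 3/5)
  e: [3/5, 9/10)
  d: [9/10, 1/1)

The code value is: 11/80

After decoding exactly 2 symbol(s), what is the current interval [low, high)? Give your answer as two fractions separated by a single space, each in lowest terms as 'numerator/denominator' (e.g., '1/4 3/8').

Answer: 1/10 3/20

Derivation:
Step 1: interval [0/1, 1/1), width = 1/1 - 0/1 = 1/1
  'b': [0/1 + 1/1*0/1, 0/1 + 1/1*1/10) = [0/1, 1/10)
  'a': [0/1 + 1/1*1/10, 0/1 + 1/1*3/5) = [1/10, 3/5) <- contains code 11/80
  'e': [0/1 + 1/1*3/5, 0/1 + 1/1*9/10) = [3/5, 9/10)
  'd': [0/1 + 1/1*9/10, 0/1 + 1/1*1/1) = [9/10, 1/1)
  emit 'a', narrow to [1/10, 3/5)
Step 2: interval [1/10, 3/5), width = 3/5 - 1/10 = 1/2
  'b': [1/10 + 1/2*0/1, 1/10 + 1/2*1/10) = [1/10, 3/20) <- contains code 11/80
  'a': [1/10 + 1/2*1/10, 1/10 + 1/2*3/5) = [3/20, 2/5)
  'e': [1/10 + 1/2*3/5, 1/10 + 1/2*9/10) = [2/5, 11/20)
  'd': [1/10 + 1/2*9/10, 1/10 + 1/2*1/1) = [11/20, 3/5)
  emit 'b', narrow to [1/10, 3/20)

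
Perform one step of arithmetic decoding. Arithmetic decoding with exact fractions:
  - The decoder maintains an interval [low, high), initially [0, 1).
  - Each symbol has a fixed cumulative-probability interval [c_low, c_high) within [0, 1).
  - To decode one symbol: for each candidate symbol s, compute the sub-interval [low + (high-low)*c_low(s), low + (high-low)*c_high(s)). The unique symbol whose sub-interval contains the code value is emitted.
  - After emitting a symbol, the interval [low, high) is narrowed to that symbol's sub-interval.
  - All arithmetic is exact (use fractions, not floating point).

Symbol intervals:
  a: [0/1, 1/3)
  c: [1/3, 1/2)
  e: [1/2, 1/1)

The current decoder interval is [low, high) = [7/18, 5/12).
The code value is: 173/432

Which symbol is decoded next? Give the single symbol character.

Interval width = high − low = 5/12 − 7/18 = 1/36
Scaled code = (code − low) / width = (173/432 − 7/18) / 1/36 = 5/12
  a: [0/1, 1/3) 
  c: [1/3, 1/2) ← scaled code falls here ✓
  e: [1/2, 1/1) 

Answer: c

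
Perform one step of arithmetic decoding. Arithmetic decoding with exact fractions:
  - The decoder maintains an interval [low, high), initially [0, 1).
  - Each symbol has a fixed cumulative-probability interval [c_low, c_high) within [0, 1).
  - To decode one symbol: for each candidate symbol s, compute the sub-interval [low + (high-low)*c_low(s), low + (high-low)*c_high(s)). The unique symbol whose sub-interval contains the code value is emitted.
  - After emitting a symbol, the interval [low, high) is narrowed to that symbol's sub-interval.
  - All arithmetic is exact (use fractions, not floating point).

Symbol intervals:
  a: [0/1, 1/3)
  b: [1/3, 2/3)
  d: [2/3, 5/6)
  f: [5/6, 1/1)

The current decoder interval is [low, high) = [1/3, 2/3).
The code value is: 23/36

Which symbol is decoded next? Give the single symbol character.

Answer: f

Derivation:
Interval width = high − low = 2/3 − 1/3 = 1/3
Scaled code = (code − low) / width = (23/36 − 1/3) / 1/3 = 11/12
  a: [0/1, 1/3) 
  b: [1/3, 2/3) 
  d: [2/3, 5/6) 
  f: [5/6, 1/1) ← scaled code falls here ✓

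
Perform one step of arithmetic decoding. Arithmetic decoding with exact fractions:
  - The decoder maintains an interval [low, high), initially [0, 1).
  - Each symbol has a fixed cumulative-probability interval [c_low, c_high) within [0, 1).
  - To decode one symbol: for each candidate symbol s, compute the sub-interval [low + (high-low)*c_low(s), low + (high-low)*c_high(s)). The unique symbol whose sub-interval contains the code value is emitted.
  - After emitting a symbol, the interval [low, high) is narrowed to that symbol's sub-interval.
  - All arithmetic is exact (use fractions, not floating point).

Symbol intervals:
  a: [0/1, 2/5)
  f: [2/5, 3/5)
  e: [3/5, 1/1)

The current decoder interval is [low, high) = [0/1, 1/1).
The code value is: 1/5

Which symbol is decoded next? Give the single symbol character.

Answer: a

Derivation:
Interval width = high − low = 1/1 − 0/1 = 1/1
Scaled code = (code − low) / width = (1/5 − 0/1) / 1/1 = 1/5
  a: [0/1, 2/5) ← scaled code falls here ✓
  f: [2/5, 3/5) 
  e: [3/5, 1/1) 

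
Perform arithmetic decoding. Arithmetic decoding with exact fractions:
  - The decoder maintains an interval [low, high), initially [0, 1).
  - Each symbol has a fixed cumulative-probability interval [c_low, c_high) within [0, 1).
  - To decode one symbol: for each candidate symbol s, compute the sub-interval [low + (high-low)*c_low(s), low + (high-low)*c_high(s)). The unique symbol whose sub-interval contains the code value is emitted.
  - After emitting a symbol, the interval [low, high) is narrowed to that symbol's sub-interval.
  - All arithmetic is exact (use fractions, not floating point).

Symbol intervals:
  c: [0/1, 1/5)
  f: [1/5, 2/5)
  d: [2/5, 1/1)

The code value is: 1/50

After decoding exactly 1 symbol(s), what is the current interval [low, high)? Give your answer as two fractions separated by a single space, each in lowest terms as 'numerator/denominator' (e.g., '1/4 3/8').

Step 1: interval [0/1, 1/1), width = 1/1 - 0/1 = 1/1
  'c': [0/1 + 1/1*0/1, 0/1 + 1/1*1/5) = [0/1, 1/5) <- contains code 1/50
  'f': [0/1 + 1/1*1/5, 0/1 + 1/1*2/5) = [1/5, 2/5)
  'd': [0/1 + 1/1*2/5, 0/1 + 1/1*1/1) = [2/5, 1/1)
  emit 'c', narrow to [0/1, 1/5)

Answer: 0/1 1/5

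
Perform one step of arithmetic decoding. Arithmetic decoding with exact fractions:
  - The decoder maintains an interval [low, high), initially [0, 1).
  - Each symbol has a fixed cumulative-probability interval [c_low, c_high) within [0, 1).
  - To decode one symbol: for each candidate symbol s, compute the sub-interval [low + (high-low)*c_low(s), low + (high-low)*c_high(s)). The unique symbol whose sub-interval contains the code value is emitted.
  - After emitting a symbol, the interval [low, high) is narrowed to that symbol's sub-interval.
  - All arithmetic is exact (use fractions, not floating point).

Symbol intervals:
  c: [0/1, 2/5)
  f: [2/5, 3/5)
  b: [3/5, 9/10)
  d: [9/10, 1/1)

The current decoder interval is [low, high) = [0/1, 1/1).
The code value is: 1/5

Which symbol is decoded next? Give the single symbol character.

Answer: c

Derivation:
Interval width = high − low = 1/1 − 0/1 = 1/1
Scaled code = (code − low) / width = (1/5 − 0/1) / 1/1 = 1/5
  c: [0/1, 2/5) ← scaled code falls here ✓
  f: [2/5, 3/5) 
  b: [3/5, 9/10) 
  d: [9/10, 1/1) 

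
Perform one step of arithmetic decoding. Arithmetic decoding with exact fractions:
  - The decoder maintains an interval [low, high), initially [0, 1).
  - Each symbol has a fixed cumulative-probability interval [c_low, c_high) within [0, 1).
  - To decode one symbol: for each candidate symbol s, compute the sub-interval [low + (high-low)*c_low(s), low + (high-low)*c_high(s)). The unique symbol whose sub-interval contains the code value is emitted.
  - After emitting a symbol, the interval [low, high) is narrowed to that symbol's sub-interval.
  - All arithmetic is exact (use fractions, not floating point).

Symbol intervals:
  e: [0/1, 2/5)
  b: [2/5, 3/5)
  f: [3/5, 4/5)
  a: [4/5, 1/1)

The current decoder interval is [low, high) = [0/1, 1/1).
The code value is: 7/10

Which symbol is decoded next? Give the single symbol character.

Answer: f

Derivation:
Interval width = high − low = 1/1 − 0/1 = 1/1
Scaled code = (code − low) / width = (7/10 − 0/1) / 1/1 = 7/10
  e: [0/1, 2/5) 
  b: [2/5, 3/5) 
  f: [3/5, 4/5) ← scaled code falls here ✓
  a: [4/5, 1/1) 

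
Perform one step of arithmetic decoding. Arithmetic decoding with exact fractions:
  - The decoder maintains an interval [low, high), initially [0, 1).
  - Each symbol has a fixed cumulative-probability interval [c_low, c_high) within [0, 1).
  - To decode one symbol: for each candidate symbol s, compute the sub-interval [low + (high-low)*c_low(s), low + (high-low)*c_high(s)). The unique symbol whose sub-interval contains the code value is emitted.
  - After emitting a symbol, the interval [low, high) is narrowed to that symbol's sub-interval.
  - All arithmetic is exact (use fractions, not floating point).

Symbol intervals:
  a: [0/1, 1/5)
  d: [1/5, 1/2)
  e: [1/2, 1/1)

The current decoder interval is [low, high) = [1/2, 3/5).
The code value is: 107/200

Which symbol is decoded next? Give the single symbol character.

Interval width = high − low = 3/5 − 1/2 = 1/10
Scaled code = (code − low) / width = (107/200 − 1/2) / 1/10 = 7/20
  a: [0/1, 1/5) 
  d: [1/5, 1/2) ← scaled code falls here ✓
  e: [1/2, 1/1) 

Answer: d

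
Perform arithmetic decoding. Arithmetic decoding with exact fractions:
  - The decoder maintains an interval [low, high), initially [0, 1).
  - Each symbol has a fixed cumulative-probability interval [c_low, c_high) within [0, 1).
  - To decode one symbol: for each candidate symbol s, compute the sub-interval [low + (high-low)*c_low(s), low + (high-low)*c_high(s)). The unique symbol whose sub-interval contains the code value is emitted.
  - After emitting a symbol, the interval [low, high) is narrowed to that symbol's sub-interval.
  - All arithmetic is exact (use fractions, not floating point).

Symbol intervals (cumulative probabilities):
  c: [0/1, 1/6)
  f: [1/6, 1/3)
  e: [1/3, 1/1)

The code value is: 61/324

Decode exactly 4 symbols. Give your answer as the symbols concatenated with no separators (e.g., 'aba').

Answer: fcee

Derivation:
Step 1: interval [0/1, 1/1), width = 1/1 - 0/1 = 1/1
  'c': [0/1 + 1/1*0/1, 0/1 + 1/1*1/6) = [0/1, 1/6)
  'f': [0/1 + 1/1*1/6, 0/1 + 1/1*1/3) = [1/6, 1/3) <- contains code 61/324
  'e': [0/1 + 1/1*1/3, 0/1 + 1/1*1/1) = [1/3, 1/1)
  emit 'f', narrow to [1/6, 1/3)
Step 2: interval [1/6, 1/3), width = 1/3 - 1/6 = 1/6
  'c': [1/6 + 1/6*0/1, 1/6 + 1/6*1/6) = [1/6, 7/36) <- contains code 61/324
  'f': [1/6 + 1/6*1/6, 1/6 + 1/6*1/3) = [7/36, 2/9)
  'e': [1/6 + 1/6*1/3, 1/6 + 1/6*1/1) = [2/9, 1/3)
  emit 'c', narrow to [1/6, 7/36)
Step 3: interval [1/6, 7/36), width = 7/36 - 1/6 = 1/36
  'c': [1/6 + 1/36*0/1, 1/6 + 1/36*1/6) = [1/6, 37/216)
  'f': [1/6 + 1/36*1/6, 1/6 + 1/36*1/3) = [37/216, 19/108)
  'e': [1/6 + 1/36*1/3, 1/6 + 1/36*1/1) = [19/108, 7/36) <- contains code 61/324
  emit 'e', narrow to [19/108, 7/36)
Step 4: interval [19/108, 7/36), width = 7/36 - 19/108 = 1/54
  'c': [19/108 + 1/54*0/1, 19/108 + 1/54*1/6) = [19/108, 29/162)
  'f': [19/108 + 1/54*1/6, 19/108 + 1/54*1/3) = [29/162, 59/324)
  'e': [19/108 + 1/54*1/3, 19/108 + 1/54*1/1) = [59/324, 7/36) <- contains code 61/324
  emit 'e', narrow to [59/324, 7/36)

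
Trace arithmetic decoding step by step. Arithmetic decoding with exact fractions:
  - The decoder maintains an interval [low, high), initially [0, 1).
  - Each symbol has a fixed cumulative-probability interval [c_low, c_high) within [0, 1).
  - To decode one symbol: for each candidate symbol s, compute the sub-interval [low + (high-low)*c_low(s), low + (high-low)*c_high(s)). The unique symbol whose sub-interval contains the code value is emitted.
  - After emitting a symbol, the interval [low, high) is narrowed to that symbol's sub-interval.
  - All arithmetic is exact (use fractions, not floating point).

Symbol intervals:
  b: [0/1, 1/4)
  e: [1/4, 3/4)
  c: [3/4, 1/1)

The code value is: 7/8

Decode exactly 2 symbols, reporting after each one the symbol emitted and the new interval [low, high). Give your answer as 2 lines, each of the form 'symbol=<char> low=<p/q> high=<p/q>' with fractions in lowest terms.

Answer: symbol=c low=3/4 high=1/1
symbol=e low=13/16 high=15/16

Derivation:
Step 1: interval [0/1, 1/1), width = 1/1 - 0/1 = 1/1
  'b': [0/1 + 1/1*0/1, 0/1 + 1/1*1/4) = [0/1, 1/4)
  'e': [0/1 + 1/1*1/4, 0/1 + 1/1*3/4) = [1/4, 3/4)
  'c': [0/1 + 1/1*3/4, 0/1 + 1/1*1/1) = [3/4, 1/1) <- contains code 7/8
  emit 'c', narrow to [3/4, 1/1)
Step 2: interval [3/4, 1/1), width = 1/1 - 3/4 = 1/4
  'b': [3/4 + 1/4*0/1, 3/4 + 1/4*1/4) = [3/4, 13/16)
  'e': [3/4 + 1/4*1/4, 3/4 + 1/4*3/4) = [13/16, 15/16) <- contains code 7/8
  'c': [3/4 + 1/4*3/4, 3/4 + 1/4*1/1) = [15/16, 1/1)
  emit 'e', narrow to [13/16, 15/16)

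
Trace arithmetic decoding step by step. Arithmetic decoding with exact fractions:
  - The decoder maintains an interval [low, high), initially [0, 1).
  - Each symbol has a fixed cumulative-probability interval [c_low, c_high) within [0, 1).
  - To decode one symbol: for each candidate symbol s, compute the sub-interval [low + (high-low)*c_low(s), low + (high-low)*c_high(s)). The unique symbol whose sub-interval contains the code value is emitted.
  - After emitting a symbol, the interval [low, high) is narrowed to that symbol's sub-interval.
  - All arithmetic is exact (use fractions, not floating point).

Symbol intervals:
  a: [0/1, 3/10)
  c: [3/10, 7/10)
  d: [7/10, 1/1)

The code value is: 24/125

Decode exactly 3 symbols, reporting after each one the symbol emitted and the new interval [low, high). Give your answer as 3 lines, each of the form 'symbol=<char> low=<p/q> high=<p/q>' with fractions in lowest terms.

Step 1: interval [0/1, 1/1), width = 1/1 - 0/1 = 1/1
  'a': [0/1 + 1/1*0/1, 0/1 + 1/1*3/10) = [0/1, 3/10) <- contains code 24/125
  'c': [0/1 + 1/1*3/10, 0/1 + 1/1*7/10) = [3/10, 7/10)
  'd': [0/1 + 1/1*7/10, 0/1 + 1/1*1/1) = [7/10, 1/1)
  emit 'a', narrow to [0/1, 3/10)
Step 2: interval [0/1, 3/10), width = 3/10 - 0/1 = 3/10
  'a': [0/1 + 3/10*0/1, 0/1 + 3/10*3/10) = [0/1, 9/100)
  'c': [0/1 + 3/10*3/10, 0/1 + 3/10*7/10) = [9/100, 21/100) <- contains code 24/125
  'd': [0/1 + 3/10*7/10, 0/1 + 3/10*1/1) = [21/100, 3/10)
  emit 'c', narrow to [9/100, 21/100)
Step 3: interval [9/100, 21/100), width = 21/100 - 9/100 = 3/25
  'a': [9/100 + 3/25*0/1, 9/100 + 3/25*3/10) = [9/100, 63/500)
  'c': [9/100 + 3/25*3/10, 9/100 + 3/25*7/10) = [63/500, 87/500)
  'd': [9/100 + 3/25*7/10, 9/100 + 3/25*1/1) = [87/500, 21/100) <- contains code 24/125
  emit 'd', narrow to [87/500, 21/100)

Answer: symbol=a low=0/1 high=3/10
symbol=c low=9/100 high=21/100
symbol=d low=87/500 high=21/100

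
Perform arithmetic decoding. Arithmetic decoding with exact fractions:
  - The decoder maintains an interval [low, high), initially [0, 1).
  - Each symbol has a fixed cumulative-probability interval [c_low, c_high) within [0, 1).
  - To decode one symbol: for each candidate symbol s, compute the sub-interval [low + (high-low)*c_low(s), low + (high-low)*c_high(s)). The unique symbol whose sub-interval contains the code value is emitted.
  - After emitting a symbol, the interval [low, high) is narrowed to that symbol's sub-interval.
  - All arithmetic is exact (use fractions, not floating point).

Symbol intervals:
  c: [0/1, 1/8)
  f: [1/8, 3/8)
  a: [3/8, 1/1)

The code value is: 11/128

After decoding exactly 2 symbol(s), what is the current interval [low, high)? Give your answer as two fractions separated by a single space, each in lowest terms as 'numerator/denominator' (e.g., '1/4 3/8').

Step 1: interval [0/1, 1/1), width = 1/1 - 0/1 = 1/1
  'c': [0/1 + 1/1*0/1, 0/1 + 1/1*1/8) = [0/1, 1/8) <- contains code 11/128
  'f': [0/1 + 1/1*1/8, 0/1 + 1/1*3/8) = [1/8, 3/8)
  'a': [0/1 + 1/1*3/8, 0/1 + 1/1*1/1) = [3/8, 1/1)
  emit 'c', narrow to [0/1, 1/8)
Step 2: interval [0/1, 1/8), width = 1/8 - 0/1 = 1/8
  'c': [0/1 + 1/8*0/1, 0/1 + 1/8*1/8) = [0/1, 1/64)
  'f': [0/1 + 1/8*1/8, 0/1 + 1/8*3/8) = [1/64, 3/64)
  'a': [0/1 + 1/8*3/8, 0/1 + 1/8*1/1) = [3/64, 1/8) <- contains code 11/128
  emit 'a', narrow to [3/64, 1/8)

Answer: 3/64 1/8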